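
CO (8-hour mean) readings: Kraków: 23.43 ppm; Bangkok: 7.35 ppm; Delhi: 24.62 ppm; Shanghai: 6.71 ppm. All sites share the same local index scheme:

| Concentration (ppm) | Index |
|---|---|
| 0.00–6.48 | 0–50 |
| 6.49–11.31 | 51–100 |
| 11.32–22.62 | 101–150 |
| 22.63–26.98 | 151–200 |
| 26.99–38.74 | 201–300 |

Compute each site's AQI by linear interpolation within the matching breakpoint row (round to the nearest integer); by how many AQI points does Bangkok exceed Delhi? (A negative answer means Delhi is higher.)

-113

Kraków: 23.43 lies in 22.63–26.98, so I_lo=151, I_hi=200, C_lo=22.63, C_hi=26.98.
(200−151)/(26.98−22.63) × (23.43−22.63) + 151 = 49/4.35 × 0.80 + 151 ≈ 160.01 → 160.
Bangkok 7.35: bracket 6.49–11.31 → index 51–100; slope 49/4.82, offset 0.86.
AQI = 51 + 49/4.82·0.86 ≈ 59.74 ⇒ 60.
Delhi: 24.62 ∈ [22.63, 26.98] ↔ index [151, 200].
151 + (24.62−22.63)·(200−151)/(26.98−22.63) = 151 + 1.99·49/4.35 ≈ 173.42, so AQI = 173.
Shanghai: 6.71 ∈ [6.49, 11.31] ↔ index [51, 100].
51 + (6.71−6.49)·(100−51)/(11.31−6.49) = 51 + 0.22·49/4.82 ≈ 53.24, so AQI = 53.
AQIs: Kraków=160, Bangkok=60, Delhi=173, Shanghai=53. Bangkok (60) − Delhi (173) = -113.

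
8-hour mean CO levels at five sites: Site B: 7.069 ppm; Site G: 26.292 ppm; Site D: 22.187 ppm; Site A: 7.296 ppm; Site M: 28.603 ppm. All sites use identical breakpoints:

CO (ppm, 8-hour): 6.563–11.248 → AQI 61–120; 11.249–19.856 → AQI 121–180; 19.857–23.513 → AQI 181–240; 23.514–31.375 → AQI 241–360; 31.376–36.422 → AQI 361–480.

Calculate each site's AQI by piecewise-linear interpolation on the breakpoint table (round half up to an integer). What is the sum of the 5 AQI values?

957

Site B: 7.069 lies in 6.563–11.248, so I_lo=61, I_hi=120, C_lo=6.563, C_hi=11.248.
(120−61)/(11.248−6.563) × (7.069−6.563) + 61 = 59/4.685 × 0.506 + 61 ≈ 67.37 → 67.
Site G: 26.292 ∈ [23.514, 31.375] ↔ index [241, 360].
241 + (26.292−23.514)·(360−241)/(31.375−23.514) = 241 + 2.778·119/7.861 ≈ 283.05, so AQI = 283.
Site D: row 19.857–23.513 (AQI 181–240). (240−181)·(22.187−19.857)/(23.513−19.857) + 181 = 59·2.330/3.656 + 181 ≈ 218.60 → 219.
Site A: 7.296 lies in 6.563–11.248, so I_lo=61, I_hi=120, C_lo=6.563, C_hi=11.248.
(120−61)/(11.248−6.563) × (7.296−6.563) + 61 = 59/4.685 × 0.733 + 61 ≈ 70.23 → 70.
Site M: 28.603 ∈ [23.514, 31.375] ↔ index [241, 360].
241 + (28.603−23.514)·(360−241)/(31.375−23.514) = 241 + 5.089·119/7.861 ≈ 318.04, so AQI = 318.
AQIs: Site B=67, Site G=283, Site D=219, Site A=70, Site M=318. Sum = 67 + 283 + 219 + 70 + 318 = 957.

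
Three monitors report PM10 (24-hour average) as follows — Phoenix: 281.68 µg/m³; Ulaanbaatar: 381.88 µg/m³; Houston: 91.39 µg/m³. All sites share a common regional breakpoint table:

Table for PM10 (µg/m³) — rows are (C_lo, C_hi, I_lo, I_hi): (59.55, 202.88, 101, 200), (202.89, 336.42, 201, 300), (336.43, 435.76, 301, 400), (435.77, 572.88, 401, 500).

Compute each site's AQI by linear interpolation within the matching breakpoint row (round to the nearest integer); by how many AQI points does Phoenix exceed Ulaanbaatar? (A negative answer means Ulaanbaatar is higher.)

-87

Phoenix: 281.68 lies in 202.89–336.42, so I_lo=201, I_hi=300, C_lo=202.89, C_hi=336.42.
(300−201)/(336.42−202.89) × (281.68−202.89) + 201 = 99/133.53 × 78.79 + 201 ≈ 259.42 → 259.
Ulaanbaatar: 381.88 ∈ [336.43, 435.76] ↔ index [301, 400].
301 + (381.88−336.43)·(400−301)/(435.76−336.43) = 301 + 45.45·99/99.33 ≈ 346.30, so AQI = 346.
Houston 91.39: bracket 59.55–202.88 → index 101–200; slope 99/143.33, offset 31.84.
AQI = 101 + 99/143.33·31.84 ≈ 122.99 ⇒ 123.
AQIs: Phoenix=259, Ulaanbaatar=346, Houston=123. Phoenix (259) − Ulaanbaatar (346) = -87.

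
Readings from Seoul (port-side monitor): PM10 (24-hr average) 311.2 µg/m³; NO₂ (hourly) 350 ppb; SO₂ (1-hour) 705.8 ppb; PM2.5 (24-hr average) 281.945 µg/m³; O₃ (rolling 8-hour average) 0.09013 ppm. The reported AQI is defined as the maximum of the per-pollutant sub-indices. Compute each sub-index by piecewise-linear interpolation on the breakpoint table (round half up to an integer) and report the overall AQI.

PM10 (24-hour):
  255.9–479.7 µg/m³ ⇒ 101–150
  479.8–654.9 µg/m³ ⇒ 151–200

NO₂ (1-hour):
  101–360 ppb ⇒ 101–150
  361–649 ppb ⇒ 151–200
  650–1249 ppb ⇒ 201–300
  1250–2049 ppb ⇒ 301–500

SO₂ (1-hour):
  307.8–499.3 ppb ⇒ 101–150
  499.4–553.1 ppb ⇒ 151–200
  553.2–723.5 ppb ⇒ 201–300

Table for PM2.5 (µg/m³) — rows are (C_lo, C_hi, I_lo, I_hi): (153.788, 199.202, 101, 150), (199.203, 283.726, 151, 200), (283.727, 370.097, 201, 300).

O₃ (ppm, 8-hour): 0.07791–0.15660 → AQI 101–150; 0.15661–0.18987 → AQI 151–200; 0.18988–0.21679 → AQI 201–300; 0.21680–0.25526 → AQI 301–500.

PM10: 311.2 ∈ [255.9, 479.7] ↔ index [101, 150].
101 + (311.2−255.9)·(150−101)/(479.7−255.9) = 101 + 55.3·49/223.8 ≈ 113.11, so AQI = 113.
NO₂ 350: bracket 101–360 → index 101–150; slope 49/259, offset 249.
AQI = 101 + 49/259·249 ≈ 148.11 ⇒ 148.
SO₂: row 553.2–723.5 (AQI 201–300). (300−201)·(705.8−553.2)/(723.5−553.2) + 201 = 99·152.6/170.3 + 201 ≈ 289.71 → 290.
PM2.5: row 199.203–283.726 (AQI 151–200). (200−151)·(281.945−199.203)/(283.726−199.203) + 151 = 49·82.742/84.523 + 151 ≈ 198.97 → 199.
O₃: 0.09013 ∈ [0.07791, 0.15660] ↔ index [101, 150].
101 + (0.09013−0.07791)·(150−101)/(0.15660−0.07791) = 101 + 0.01222·49/0.07869 ≈ 108.61, so AQI = 109.
Sub-indices: PM10→113, NO₂→148, SO₂→290, PM2.5→199, O₃→109. Overall AQI = max = 290; dominant pollutant is SO₂.
AQI 290: Very Unhealthy.

290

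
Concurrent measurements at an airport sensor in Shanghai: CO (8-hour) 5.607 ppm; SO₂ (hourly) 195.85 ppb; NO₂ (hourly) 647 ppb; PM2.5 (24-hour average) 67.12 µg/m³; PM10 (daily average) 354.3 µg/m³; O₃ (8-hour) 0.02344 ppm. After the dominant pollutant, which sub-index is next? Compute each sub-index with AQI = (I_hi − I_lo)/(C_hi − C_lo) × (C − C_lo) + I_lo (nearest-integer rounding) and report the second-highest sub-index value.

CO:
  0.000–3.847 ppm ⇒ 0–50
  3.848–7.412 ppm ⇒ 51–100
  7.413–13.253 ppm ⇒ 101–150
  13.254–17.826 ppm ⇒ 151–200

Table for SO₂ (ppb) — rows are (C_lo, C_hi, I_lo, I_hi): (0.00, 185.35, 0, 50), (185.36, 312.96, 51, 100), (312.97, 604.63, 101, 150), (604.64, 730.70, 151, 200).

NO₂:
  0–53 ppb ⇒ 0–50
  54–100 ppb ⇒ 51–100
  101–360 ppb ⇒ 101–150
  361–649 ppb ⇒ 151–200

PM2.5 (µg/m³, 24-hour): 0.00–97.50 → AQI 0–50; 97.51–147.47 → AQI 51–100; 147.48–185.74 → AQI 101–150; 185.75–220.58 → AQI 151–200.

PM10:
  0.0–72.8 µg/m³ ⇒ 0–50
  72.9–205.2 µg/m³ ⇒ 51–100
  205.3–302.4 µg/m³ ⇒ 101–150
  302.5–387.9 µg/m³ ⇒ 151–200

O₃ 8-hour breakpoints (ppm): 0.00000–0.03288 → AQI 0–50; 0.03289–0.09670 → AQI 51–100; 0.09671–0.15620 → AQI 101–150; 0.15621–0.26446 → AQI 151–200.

CO: row 3.848–7.412 (AQI 51–100). (100−51)·(5.607−3.848)/(7.412−3.848) + 51 = 49·1.759/3.564 + 51 ≈ 75.18 → 75.
SO₂: row 185.36–312.96 (AQI 51–100). (100−51)·(195.85−185.36)/(312.96−185.36) + 51 = 49·10.49/127.60 + 51 ≈ 55.03 → 55.
NO₂: 647 ∈ [361, 649] ↔ index [151, 200].
151 + (647−361)·(200−151)/(649−361) = 151 + 286·49/288 ≈ 199.66, so AQI = 200.
PM2.5: row 0.00–97.50 (AQI 0–50). (50−0)·(67.12−0.00)/(97.50−0.00) + 0 = 50·67.12/97.50 + 0 ≈ 34.42 → 34.
PM10: 354.3 ∈ [302.5, 387.9] ↔ index [151, 200].
151 + (354.3−302.5)·(200−151)/(387.9−302.5) = 151 + 51.8·49/85.4 ≈ 180.72, so AQI = 181.
O₃: 0.02344 ∈ [0.00000, 0.03288] ↔ index [0, 50].
0 + (0.02344−0.00000)·(50−0)/(0.03288−0.00000) = 0 + 0.02344·50/0.03288 ≈ 35.64, so AQI = 36.
Sub-indices: CO→75, SO₂→55, NO₂→200, PM2.5→34, PM10→181, O₃→36. Ranked high→low: 200, 181, 75, 55, 36, 34. Second-highest sub-index = 181.

181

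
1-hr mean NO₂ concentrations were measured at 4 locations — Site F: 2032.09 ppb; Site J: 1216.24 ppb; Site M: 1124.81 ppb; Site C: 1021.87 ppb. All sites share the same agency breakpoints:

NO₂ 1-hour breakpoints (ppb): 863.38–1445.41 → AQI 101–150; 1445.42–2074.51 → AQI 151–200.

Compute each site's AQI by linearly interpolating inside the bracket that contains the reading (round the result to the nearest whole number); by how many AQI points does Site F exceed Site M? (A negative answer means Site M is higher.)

Site F 2032.09: bracket 1445.42–2074.51 → index 151–200; slope 49/629.09, offset 586.67.
AQI = 151 + 49/629.09·586.67 ≈ 196.70 ⇒ 197.
Site J: row 863.38–1445.41 (AQI 101–150). (150−101)·(1216.24−863.38)/(1445.41−863.38) + 101 = 49·352.86/582.03 + 101 ≈ 130.71 → 131.
Site M 1124.81: bracket 863.38–1445.41 → index 101–150; slope 49/582.03, offset 261.43.
AQI = 101 + 49/582.03·261.43 ≈ 123.01 ⇒ 123.
Site C 1021.87: bracket 863.38–1445.41 → index 101–150; slope 49/582.03, offset 158.49.
AQI = 101 + 49/582.03·158.49 ≈ 114.34 ⇒ 114.
AQIs: Site F=197, Site J=131, Site M=123, Site C=114. Site F (197) − Site M (123) = 74.

74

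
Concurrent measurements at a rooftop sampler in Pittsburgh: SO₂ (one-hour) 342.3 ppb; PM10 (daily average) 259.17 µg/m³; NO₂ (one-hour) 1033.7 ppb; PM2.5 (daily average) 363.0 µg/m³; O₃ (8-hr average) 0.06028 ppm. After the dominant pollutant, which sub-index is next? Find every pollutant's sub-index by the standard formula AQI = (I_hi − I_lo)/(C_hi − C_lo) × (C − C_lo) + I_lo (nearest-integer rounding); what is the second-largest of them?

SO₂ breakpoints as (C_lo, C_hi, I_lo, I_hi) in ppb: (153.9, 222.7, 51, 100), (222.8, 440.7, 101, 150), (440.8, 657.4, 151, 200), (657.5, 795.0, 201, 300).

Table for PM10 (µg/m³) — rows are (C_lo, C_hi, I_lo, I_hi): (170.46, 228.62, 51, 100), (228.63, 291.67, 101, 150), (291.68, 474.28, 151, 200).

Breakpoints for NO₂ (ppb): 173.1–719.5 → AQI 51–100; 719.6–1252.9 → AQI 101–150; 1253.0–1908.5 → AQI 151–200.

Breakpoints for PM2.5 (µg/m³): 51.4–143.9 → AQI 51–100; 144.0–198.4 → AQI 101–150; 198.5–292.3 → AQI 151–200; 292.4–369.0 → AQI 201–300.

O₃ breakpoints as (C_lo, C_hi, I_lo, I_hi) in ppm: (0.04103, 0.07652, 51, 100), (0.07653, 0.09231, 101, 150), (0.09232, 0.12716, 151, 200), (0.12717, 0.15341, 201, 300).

SO₂: row 222.8–440.7 (AQI 101–150). (150−101)·(342.3−222.8)/(440.7−222.8) + 101 = 49·119.5/217.9 + 101 ≈ 127.87 → 128.
PM10: row 228.63–291.67 (AQI 101–150). (150−101)·(259.17−228.63)/(291.67−228.63) + 101 = 49·30.54/63.04 + 101 ≈ 124.74 → 125.
NO₂: 1033.7 lies in 719.6–1252.9, so I_lo=101, I_hi=150, C_lo=719.6, C_hi=1252.9.
(150−101)/(1252.9−719.6) × (1033.7−719.6) + 101 = 49/533.3 × 314.1 + 101 ≈ 129.86 → 130.
PM2.5: 363.0 ∈ [292.4, 369.0] ↔ index [201, 300].
201 + (363.0−292.4)·(300−201)/(369.0−292.4) = 201 + 70.6·99/76.6 ≈ 292.25, so AQI = 292.
O₃: 0.06028 ∈ [0.04103, 0.07652] ↔ index [51, 100].
51 + (0.06028−0.04103)·(100−51)/(0.07652−0.04103) = 51 + 0.01925·49/0.03549 ≈ 77.58, so AQI = 78.
Sub-indices: SO₂→128, PM10→125, NO₂→130, PM2.5→292, O₃→78. Ranked high→low: 292, 130, 128, 125, 78. Second-highest sub-index = 130.

130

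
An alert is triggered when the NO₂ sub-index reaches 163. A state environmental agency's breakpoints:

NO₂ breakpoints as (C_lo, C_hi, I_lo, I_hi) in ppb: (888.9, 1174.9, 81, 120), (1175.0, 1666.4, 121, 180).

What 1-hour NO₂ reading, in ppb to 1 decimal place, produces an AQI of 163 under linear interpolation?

1524.8

AQI 163 lies in the 121–180 band, which corresponds to 1175.0–1666.4 ppb.
C = 1175.0 + (163−121)×(1666.4−1175.0)/(180−121) = 1175.0 + 42×491.4/59 ≈ 1524.810 ppb → 1524.8 ppb to 1 dp.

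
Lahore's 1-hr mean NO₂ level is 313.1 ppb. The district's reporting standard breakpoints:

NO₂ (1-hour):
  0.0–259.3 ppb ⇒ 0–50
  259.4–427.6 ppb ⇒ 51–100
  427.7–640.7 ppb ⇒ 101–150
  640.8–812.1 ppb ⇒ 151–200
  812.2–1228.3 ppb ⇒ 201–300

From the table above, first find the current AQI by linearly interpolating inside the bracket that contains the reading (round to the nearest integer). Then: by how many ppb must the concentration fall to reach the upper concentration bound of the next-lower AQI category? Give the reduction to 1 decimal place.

53.8

NO₂: 313.1 lies in 259.4–427.6, so I_lo=51, I_hi=100, C_lo=259.4, C_hi=427.6.
(100−51)/(427.6−259.4) × (313.1−259.4) + 51 = 49/168.2 × 53.7 + 51 ≈ 66.64 → 67.
Current AQI 67 is in the Moderate range (51–100). The next-lower category tops out at AQI 50, whose upper concentration bound is 259.3 ppb.
Reduction needed = 313.1 − 259.3 = 53.8 ppb.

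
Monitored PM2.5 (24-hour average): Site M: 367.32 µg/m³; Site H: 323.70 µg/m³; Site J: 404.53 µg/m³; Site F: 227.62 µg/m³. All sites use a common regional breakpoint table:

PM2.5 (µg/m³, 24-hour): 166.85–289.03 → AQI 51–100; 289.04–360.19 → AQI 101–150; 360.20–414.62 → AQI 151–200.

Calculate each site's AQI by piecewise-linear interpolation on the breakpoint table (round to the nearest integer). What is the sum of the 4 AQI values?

Site M: row 360.20–414.62 (AQI 151–200). (200−151)·(367.32−360.20)/(414.62−360.20) + 151 = 49·7.12/54.42 + 151 ≈ 157.41 → 157.
Site H: 323.70 lies in 289.04–360.19, so I_lo=101, I_hi=150, C_lo=289.04, C_hi=360.19.
(150−101)/(360.19−289.04) × (323.70−289.04) + 101 = 49/71.15 × 34.66 + 101 ≈ 124.87 → 125.
Site J: 404.53 ∈ [360.20, 414.62] ↔ index [151, 200].
151 + (404.53−360.20)·(200−151)/(414.62−360.20) = 151 + 44.33·49/54.42 ≈ 190.91, so AQI = 191.
Site F: row 166.85–289.03 (AQI 51–100). (100−51)·(227.62−166.85)/(289.03−166.85) + 51 = 49·60.77/122.18 + 51 ≈ 75.37 → 75.
AQIs: Site M=157, Site H=125, Site J=191, Site F=75. Sum = 157 + 125 + 191 + 75 = 548.

548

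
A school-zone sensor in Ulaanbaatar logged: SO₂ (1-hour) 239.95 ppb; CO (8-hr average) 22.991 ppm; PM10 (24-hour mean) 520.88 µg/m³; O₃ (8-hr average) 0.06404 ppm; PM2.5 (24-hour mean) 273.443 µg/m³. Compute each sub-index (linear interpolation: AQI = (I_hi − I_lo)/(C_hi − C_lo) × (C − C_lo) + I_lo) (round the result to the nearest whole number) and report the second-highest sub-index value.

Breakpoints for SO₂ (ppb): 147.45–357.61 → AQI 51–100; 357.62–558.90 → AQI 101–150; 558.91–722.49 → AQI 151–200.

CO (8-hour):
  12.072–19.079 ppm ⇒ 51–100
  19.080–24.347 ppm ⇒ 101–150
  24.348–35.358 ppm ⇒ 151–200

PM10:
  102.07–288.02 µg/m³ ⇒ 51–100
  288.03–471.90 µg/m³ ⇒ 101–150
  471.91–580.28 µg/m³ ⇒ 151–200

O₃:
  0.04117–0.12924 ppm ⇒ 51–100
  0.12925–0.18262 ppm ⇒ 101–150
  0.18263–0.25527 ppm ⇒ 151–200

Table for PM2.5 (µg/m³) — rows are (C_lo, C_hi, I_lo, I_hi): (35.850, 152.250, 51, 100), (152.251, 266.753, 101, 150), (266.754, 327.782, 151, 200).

156

SO₂: row 147.45–357.61 (AQI 51–100). (100−51)·(239.95−147.45)/(357.61−147.45) + 51 = 49·92.50/210.16 + 51 ≈ 72.57 → 73.
CO: 22.991 lies in 19.080–24.347, so I_lo=101, I_hi=150, C_lo=19.080, C_hi=24.347.
(150−101)/(24.347−19.080) × (22.991−19.080) + 101 = 49/5.267 × 3.911 + 101 ≈ 137.38 → 137.
PM10 520.88: bracket 471.91–580.28 → index 151–200; slope 49/108.37, offset 48.97.
AQI = 151 + 49/108.37·48.97 ≈ 173.14 ⇒ 173.
O₃ 0.06404: bracket 0.04117–0.12924 → index 51–100; slope 49/0.08807, offset 0.02287.
AQI = 51 + 49/0.08807·0.02287 ≈ 63.72 ⇒ 64.
PM2.5: row 266.754–327.782 (AQI 151–200). (200−151)·(273.443−266.754)/(327.782−266.754) + 151 = 49·6.689/61.028 + 151 ≈ 156.37 → 156.
Sub-indices: SO₂→73, CO→137, PM10→173, O₃→64, PM2.5→156. Ranked high→low: 173, 156, 137, 73, 64. Second-highest sub-index = 156.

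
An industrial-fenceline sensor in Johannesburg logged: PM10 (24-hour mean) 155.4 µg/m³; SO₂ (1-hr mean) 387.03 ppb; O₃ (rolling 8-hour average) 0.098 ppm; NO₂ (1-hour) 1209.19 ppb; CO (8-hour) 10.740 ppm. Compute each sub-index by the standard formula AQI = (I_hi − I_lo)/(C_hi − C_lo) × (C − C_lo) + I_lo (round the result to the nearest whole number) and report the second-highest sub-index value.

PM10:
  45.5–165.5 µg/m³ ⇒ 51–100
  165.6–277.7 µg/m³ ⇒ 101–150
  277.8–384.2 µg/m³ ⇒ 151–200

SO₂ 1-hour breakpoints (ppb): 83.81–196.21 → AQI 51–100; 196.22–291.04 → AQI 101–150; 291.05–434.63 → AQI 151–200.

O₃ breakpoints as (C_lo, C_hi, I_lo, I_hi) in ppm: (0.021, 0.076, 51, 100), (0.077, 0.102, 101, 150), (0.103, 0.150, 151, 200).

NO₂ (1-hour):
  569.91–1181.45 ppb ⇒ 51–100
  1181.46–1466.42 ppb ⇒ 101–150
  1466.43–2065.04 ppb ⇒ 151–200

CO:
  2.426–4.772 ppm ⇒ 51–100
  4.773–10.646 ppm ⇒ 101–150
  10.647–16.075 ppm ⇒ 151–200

PM10 155.4: bracket 45.5–165.5 → index 51–100; slope 49/120.0, offset 109.9.
AQI = 51 + 49/120.0·109.9 ≈ 95.88 ⇒ 96.
SO₂: 387.03 lies in 291.05–434.63, so I_lo=151, I_hi=200, C_lo=291.05, C_hi=434.63.
(200−151)/(434.63−291.05) × (387.03−291.05) + 151 = 49/143.58 × 95.98 + 151 ≈ 183.76 → 184.
O₃: 0.098 lies in 0.077–0.102, so I_lo=101, I_hi=150, C_lo=0.077, C_hi=0.102.
(150−101)/(0.102−0.077) × (0.098−0.077) + 101 = 49/0.025 × 0.021 + 101 ≈ 142.16 → 142.
NO₂: 1209.19 ∈ [1181.46, 1466.42] ↔ index [101, 150].
101 + (1209.19−1181.46)·(150−101)/(1466.42−1181.46) = 101 + 27.73·49/284.96 ≈ 105.77, so AQI = 106.
CO: 10.740 lies in 10.647–16.075, so I_lo=151, I_hi=200, C_lo=10.647, C_hi=16.075.
(200−151)/(16.075−10.647) × (10.740−10.647) + 151 = 49/5.428 × 0.093 + 151 ≈ 151.84 → 152.
Sub-indices: PM10→96, SO₂→184, O₃→142, NO₂→106, CO→152. Ranked high→low: 184, 152, 142, 106, 96. Second-highest sub-index = 152.

152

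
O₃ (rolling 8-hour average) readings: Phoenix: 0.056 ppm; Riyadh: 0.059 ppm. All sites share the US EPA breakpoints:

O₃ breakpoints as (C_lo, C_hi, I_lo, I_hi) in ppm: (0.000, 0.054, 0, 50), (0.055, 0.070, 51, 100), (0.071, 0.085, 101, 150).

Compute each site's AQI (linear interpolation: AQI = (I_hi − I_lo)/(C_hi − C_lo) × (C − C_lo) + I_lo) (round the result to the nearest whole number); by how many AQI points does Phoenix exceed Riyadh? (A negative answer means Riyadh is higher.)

Phoenix 0.056: bracket 0.055–0.070 → index 51–100; slope 49/0.015, offset 0.001.
AQI = 51 + 49/0.015·0.001 ≈ 54.27 ⇒ 54.
Riyadh: row 0.055–0.070 (AQI 51–100). (100−51)·(0.059−0.055)/(0.070−0.055) + 51 = 49·0.004/0.015 + 51 ≈ 64.07 → 64.
AQIs: Phoenix=54, Riyadh=64. Phoenix (54) − Riyadh (64) = -10.

-10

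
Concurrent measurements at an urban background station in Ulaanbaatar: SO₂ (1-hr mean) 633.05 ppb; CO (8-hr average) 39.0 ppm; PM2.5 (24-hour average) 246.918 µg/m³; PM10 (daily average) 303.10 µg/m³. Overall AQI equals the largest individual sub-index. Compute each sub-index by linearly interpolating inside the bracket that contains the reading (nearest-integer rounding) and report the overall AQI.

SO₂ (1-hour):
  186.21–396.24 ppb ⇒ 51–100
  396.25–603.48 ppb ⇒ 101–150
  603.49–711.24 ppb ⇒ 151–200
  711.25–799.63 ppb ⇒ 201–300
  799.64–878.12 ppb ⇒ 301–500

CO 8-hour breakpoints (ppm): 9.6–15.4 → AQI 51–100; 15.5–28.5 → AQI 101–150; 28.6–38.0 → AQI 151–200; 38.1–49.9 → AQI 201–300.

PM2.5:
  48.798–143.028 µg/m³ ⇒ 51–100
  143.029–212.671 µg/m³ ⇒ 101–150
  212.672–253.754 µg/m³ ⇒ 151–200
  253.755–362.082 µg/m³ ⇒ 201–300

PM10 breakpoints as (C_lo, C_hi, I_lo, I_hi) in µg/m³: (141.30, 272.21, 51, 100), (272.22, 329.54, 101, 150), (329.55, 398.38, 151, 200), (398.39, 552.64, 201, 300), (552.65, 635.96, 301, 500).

SO₂ 633.05: bracket 603.49–711.24 → index 151–200; slope 49/107.75, offset 29.56.
AQI = 151 + 49/107.75·29.56 ≈ 164.44 ⇒ 164.
CO: 39.0 lies in 38.1–49.9, so I_lo=201, I_hi=300, C_lo=38.1, C_hi=49.9.
(300−201)/(49.9−38.1) × (39.0−38.1) + 201 = 99/11.8 × 0.9 + 201 ≈ 208.55 → 209.
PM2.5: 246.918 lies in 212.672–253.754, so I_lo=151, I_hi=200, C_lo=212.672, C_hi=253.754.
(200−151)/(253.754−212.672) × (246.918−212.672) + 151 = 49/41.082 × 34.246 + 151 ≈ 191.85 → 192.
PM10: row 272.22–329.54 (AQI 101–150). (150−101)·(303.10−272.22)/(329.54−272.22) + 101 = 49·30.88/57.32 + 101 ≈ 127.40 → 127.
Sub-indices: SO₂→164, CO→209, PM2.5→192, PM10→127. Overall AQI = max = 209; dominant pollutant is CO.

209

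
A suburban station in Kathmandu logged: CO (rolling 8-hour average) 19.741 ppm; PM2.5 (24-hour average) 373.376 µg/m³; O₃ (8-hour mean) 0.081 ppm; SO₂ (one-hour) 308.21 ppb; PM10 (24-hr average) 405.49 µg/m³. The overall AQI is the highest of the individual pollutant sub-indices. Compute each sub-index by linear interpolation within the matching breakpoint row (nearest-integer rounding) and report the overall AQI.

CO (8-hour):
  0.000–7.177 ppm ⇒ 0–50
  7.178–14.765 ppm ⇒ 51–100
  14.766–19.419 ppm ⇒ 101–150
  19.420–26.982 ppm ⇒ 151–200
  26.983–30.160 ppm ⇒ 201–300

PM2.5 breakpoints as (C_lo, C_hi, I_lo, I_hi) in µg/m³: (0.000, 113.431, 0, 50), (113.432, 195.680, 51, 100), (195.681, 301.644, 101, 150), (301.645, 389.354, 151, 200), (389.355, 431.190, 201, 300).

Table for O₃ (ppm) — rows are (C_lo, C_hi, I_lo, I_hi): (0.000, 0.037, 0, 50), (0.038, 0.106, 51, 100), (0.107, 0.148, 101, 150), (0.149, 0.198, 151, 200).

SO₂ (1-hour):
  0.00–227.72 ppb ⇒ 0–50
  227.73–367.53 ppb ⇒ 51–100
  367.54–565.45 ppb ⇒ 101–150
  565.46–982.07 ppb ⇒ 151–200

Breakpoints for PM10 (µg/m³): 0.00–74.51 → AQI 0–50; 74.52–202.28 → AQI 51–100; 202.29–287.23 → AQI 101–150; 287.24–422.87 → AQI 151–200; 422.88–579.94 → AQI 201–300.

CO: 19.741 ∈ [19.420, 26.982] ↔ index [151, 200].
151 + (19.741−19.420)·(200−151)/(26.982−19.420) = 151 + 0.321·49/7.562 ≈ 153.08, so AQI = 153.
PM2.5: 373.376 lies in 301.645–389.354, so I_lo=151, I_hi=200, C_lo=301.645, C_hi=389.354.
(200−151)/(389.354−301.645) × (373.376−301.645) + 151 = 49/87.709 × 71.731 + 151 ≈ 191.07 → 191.
O₃ 0.081: bracket 0.038–0.106 → index 51–100; slope 49/0.068, offset 0.043.
AQI = 51 + 49/0.068·0.043 ≈ 81.99 ⇒ 82.
SO₂: 308.21 ∈ [227.73, 367.53] ↔ index [51, 100].
51 + (308.21−227.73)·(100−51)/(367.53−227.73) = 51 + 80.48·49/139.80 ≈ 79.21, so AQI = 79.
PM10: 405.49 lies in 287.24–422.87, so I_lo=151, I_hi=200, C_lo=287.24, C_hi=422.87.
(200−151)/(422.87−287.24) × (405.49−287.24) + 151 = 49/135.63 × 118.25 + 151 ≈ 193.72 → 194.
Sub-indices: CO→153, PM2.5→191, O₃→82, SO₂→79, PM10→194. Overall AQI = max = 194; dominant pollutant is PM10.

194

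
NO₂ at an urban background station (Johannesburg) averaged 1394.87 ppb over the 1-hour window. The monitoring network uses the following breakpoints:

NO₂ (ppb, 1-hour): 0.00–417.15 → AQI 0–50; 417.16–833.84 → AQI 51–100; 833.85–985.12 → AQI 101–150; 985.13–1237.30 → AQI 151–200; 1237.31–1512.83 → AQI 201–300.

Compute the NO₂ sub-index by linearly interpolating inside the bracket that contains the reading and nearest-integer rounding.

258

NO₂: 1394.87 lies in 1237.31–1512.83, so I_lo=201, I_hi=300, C_lo=1237.31, C_hi=1512.83.
(300−201)/(1512.83−1237.31) × (1394.87−1237.31) + 201 = 99/275.52 × 157.56 + 201 ≈ 257.61 → 258.
AQI 258 falls in the Very Unhealthy category.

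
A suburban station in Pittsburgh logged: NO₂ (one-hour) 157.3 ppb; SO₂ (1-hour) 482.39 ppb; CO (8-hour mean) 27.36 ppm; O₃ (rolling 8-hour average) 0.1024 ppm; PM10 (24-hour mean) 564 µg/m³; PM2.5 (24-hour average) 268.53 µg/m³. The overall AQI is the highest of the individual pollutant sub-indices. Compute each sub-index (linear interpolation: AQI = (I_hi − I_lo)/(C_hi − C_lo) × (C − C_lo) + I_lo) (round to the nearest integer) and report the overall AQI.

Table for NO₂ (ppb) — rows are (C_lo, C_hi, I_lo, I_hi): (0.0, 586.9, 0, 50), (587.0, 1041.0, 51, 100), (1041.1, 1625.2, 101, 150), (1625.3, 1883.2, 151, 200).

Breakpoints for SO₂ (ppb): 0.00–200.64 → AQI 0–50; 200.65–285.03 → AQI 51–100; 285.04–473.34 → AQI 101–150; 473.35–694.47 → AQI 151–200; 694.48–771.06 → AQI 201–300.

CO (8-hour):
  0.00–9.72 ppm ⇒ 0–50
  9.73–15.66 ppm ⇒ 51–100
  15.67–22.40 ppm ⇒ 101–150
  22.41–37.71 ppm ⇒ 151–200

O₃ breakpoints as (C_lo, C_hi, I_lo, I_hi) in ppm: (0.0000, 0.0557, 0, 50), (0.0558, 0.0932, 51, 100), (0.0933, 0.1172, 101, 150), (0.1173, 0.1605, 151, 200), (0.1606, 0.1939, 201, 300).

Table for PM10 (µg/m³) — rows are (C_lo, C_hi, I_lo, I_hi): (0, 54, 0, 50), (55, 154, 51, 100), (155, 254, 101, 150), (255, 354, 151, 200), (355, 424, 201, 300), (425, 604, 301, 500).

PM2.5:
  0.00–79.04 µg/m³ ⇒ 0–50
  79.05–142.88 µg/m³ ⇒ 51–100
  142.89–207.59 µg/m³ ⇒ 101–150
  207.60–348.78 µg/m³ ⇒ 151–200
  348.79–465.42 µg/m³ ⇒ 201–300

NO₂ 157.3: bracket 0.0–586.9 → index 0–50; slope 50/586.9, offset 157.3.
AQI = 0 + 50/586.9·157.3 ≈ 13.40 ⇒ 13.
SO₂ 482.39: bracket 473.35–694.47 → index 151–200; slope 49/221.12, offset 9.04.
AQI = 151 + 49/221.12·9.04 ≈ 153.00 ⇒ 153.
CO 27.36: bracket 22.41–37.71 → index 151–200; slope 49/15.30, offset 4.95.
AQI = 151 + 49/15.30·4.95 ≈ 166.85 ⇒ 167.
O₃: row 0.0933–0.1172 (AQI 101–150). (150−101)·(0.1024−0.0933)/(0.1172−0.0933) + 101 = 49·0.0091/0.0239 + 101 ≈ 119.66 → 120.
PM10: 564 ∈ [425, 604] ↔ index [301, 500].
301 + (564−425)·(500−301)/(604−425) = 301 + 139·199/179 ≈ 455.53, so AQI = 456.
PM2.5: 268.53 lies in 207.60–348.78, so I_lo=151, I_hi=200, C_lo=207.60, C_hi=348.78.
(200−151)/(348.78−207.60) × (268.53−207.60) + 151 = 49/141.18 × 60.93 + 151 ≈ 172.15 → 172.
Sub-indices: NO₂→13, SO₂→153, CO→167, O₃→120, PM10→456, PM2.5→172. Overall AQI = max = 456; dominant pollutant is PM10.
AQI 456: Hazardous.

456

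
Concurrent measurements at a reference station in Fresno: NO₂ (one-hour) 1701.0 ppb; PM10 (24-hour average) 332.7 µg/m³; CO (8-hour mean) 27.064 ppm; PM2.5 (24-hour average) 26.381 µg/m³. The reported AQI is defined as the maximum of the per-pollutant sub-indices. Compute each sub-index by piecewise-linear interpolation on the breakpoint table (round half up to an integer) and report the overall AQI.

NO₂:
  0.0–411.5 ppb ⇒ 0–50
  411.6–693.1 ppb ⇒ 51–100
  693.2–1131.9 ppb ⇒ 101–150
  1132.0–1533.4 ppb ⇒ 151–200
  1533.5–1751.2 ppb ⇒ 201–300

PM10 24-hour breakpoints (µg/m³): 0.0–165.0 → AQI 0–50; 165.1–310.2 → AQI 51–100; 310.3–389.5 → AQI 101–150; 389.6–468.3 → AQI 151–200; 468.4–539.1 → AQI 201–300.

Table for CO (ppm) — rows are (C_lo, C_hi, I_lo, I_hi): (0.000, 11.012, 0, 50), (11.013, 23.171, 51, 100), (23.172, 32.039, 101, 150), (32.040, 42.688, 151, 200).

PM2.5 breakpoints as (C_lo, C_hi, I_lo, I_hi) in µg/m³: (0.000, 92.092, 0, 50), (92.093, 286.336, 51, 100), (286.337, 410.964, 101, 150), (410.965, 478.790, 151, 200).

277

NO₂: 1701.0 lies in 1533.5–1751.2, so I_lo=201, I_hi=300, C_lo=1533.5, C_hi=1751.2.
(300−201)/(1751.2−1533.5) × (1701.0−1533.5) + 201 = 99/217.7 × 167.5 + 201 ≈ 277.17 → 277.
PM10 332.7: bracket 310.3–389.5 → index 101–150; slope 49/79.2, offset 22.4.
AQI = 101 + 49/79.2·22.4 ≈ 114.86 ⇒ 115.
CO: 27.064 ∈ [23.172, 32.039] ↔ index [101, 150].
101 + (27.064−23.172)·(150−101)/(32.039−23.172) = 101 + 3.892·49/8.867 ≈ 122.51, so AQI = 123.
PM2.5: 26.381 ∈ [0.000, 92.092] ↔ index [0, 50].
0 + (26.381−0.000)·(50−0)/(92.092−0.000) = 0 + 26.381·50/92.092 ≈ 14.32, so AQI = 14.
Sub-indices: NO₂→277, PM10→115, CO→123, PM2.5→14. Overall AQI = max = 277; dominant pollutant is NO₂.
AQI 277: Very Unhealthy.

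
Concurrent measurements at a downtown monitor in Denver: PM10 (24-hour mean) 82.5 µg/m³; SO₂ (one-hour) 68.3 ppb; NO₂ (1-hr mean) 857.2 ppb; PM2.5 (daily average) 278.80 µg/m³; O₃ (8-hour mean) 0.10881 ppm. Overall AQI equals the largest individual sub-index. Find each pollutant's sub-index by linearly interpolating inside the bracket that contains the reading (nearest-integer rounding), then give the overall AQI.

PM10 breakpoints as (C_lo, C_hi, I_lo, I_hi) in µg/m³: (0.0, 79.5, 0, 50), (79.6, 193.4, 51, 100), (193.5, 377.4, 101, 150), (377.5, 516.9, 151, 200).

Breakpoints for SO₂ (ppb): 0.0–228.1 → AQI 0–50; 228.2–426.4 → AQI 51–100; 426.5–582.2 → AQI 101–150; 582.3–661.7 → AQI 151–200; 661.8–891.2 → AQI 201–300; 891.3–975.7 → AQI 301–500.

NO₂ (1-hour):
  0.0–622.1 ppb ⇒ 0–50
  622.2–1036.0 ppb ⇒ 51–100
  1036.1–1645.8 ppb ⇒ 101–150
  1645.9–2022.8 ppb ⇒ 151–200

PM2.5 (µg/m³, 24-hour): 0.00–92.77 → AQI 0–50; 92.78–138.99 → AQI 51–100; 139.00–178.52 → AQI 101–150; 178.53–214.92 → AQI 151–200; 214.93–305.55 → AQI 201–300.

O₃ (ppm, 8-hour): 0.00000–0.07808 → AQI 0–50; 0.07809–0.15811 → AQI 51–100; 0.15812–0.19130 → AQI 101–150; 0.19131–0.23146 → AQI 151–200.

PM10 82.5: bracket 79.6–193.4 → index 51–100; slope 49/113.8, offset 2.9.
AQI = 51 + 49/113.8·2.9 ≈ 52.25 ⇒ 52.
SO₂: 68.3 lies in 0.0–228.1, so I_lo=0, I_hi=50, C_lo=0.0, C_hi=228.1.
(50−0)/(228.1−0.0) × (68.3−0.0) + 0 = 50/228.1 × 68.3 + 0 ≈ 14.97 → 15.
NO₂ 857.2: bracket 622.2–1036.0 → index 51–100; slope 49/413.8, offset 235.0.
AQI = 51 + 49/413.8·235.0 ≈ 78.83 ⇒ 79.
PM2.5: 278.80 lies in 214.93–305.55, so I_lo=201, I_hi=300, C_lo=214.93, C_hi=305.55.
(300−201)/(305.55−214.93) × (278.80−214.93) + 201 = 99/90.62 × 63.87 + 201 ≈ 270.78 → 271.
O₃: 0.10881 lies in 0.07809–0.15811, so I_lo=51, I_hi=100, C_lo=0.07809, C_hi=0.15811.
(100−51)/(0.15811−0.07809) × (0.10881−0.07809) + 51 = 49/0.08002 × 0.03072 + 51 ≈ 69.81 → 70.
Sub-indices: PM10→52, SO₂→15, NO₂→79, PM2.5→271, O₃→70. Overall AQI = max = 271; dominant pollutant is PM2.5.

271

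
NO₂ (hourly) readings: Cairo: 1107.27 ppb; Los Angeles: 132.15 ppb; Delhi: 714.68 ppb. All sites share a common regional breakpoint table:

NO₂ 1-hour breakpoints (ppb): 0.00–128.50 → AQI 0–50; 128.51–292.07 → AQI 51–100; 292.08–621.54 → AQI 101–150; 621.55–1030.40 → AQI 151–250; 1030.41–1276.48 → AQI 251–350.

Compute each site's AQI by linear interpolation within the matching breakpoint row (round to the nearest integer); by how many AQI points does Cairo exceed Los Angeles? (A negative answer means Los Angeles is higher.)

Cairo: row 1030.41–1276.48 (AQI 251–350). (350−251)·(1107.27−1030.41)/(1276.48−1030.41) + 251 = 99·76.86/246.07 + 251 ≈ 281.92 → 282.
Los Angeles: row 128.51–292.07 (AQI 51–100). (100−51)·(132.15−128.51)/(292.07−128.51) + 51 = 49·3.64/163.56 + 51 ≈ 52.09 → 52.
Delhi: row 621.55–1030.40 (AQI 151–250). (250−151)·(714.68−621.55)/(1030.40−621.55) + 151 = 99·93.13/408.85 + 151 ≈ 173.55 → 174.
AQIs: Cairo=282, Los Angeles=52, Delhi=174. Cairo (282) − Los Angeles (52) = 230.

230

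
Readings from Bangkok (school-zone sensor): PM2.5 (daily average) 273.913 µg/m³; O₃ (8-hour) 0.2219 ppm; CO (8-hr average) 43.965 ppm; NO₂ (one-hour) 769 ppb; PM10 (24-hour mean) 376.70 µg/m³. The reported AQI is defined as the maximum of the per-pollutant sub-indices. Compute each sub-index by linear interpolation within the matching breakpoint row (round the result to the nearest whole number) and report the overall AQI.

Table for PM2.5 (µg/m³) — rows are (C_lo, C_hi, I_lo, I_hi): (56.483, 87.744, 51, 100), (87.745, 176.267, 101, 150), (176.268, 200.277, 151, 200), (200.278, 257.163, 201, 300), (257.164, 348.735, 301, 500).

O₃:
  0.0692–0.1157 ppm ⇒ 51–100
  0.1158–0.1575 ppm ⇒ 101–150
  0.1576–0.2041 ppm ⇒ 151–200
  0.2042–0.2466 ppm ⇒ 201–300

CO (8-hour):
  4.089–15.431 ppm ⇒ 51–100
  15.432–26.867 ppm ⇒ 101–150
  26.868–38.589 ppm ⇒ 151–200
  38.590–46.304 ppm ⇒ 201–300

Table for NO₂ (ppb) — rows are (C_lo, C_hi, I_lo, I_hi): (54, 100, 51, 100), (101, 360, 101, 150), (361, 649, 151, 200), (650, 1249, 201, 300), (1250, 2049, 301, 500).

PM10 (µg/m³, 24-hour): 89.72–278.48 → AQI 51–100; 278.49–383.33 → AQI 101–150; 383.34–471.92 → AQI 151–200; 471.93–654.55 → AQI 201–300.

337

PM2.5: 273.913 ∈ [257.164, 348.735] ↔ index [301, 500].
301 + (273.913−257.164)·(500−301)/(348.735−257.164) = 301 + 16.749·199/91.571 ≈ 337.40, so AQI = 337.
O₃: row 0.2042–0.2466 (AQI 201–300). (300−201)·(0.2219−0.2042)/(0.2466−0.2042) + 201 = 99·0.0177/0.0424 + 201 ≈ 242.33 → 242.
CO: row 38.590–46.304 (AQI 201–300). (300−201)·(43.965−38.590)/(46.304−38.590) + 201 = 99·5.375/7.714 + 201 ≈ 269.98 → 270.
NO₂ 769: bracket 650–1249 → index 201–300; slope 99/599, offset 119.
AQI = 201 + 99/599·119 ≈ 220.67 ⇒ 221.
PM10: row 278.49–383.33 (AQI 101–150). (150−101)·(376.70−278.49)/(383.33−278.49) + 101 = 49·98.21/104.84 + 101 ≈ 146.90 → 147.
Sub-indices: PM2.5→337, O₃→242, CO→270, NO₂→221, PM10→147. Overall AQI = max = 337; dominant pollutant is PM2.5.
AQI 337: Hazardous.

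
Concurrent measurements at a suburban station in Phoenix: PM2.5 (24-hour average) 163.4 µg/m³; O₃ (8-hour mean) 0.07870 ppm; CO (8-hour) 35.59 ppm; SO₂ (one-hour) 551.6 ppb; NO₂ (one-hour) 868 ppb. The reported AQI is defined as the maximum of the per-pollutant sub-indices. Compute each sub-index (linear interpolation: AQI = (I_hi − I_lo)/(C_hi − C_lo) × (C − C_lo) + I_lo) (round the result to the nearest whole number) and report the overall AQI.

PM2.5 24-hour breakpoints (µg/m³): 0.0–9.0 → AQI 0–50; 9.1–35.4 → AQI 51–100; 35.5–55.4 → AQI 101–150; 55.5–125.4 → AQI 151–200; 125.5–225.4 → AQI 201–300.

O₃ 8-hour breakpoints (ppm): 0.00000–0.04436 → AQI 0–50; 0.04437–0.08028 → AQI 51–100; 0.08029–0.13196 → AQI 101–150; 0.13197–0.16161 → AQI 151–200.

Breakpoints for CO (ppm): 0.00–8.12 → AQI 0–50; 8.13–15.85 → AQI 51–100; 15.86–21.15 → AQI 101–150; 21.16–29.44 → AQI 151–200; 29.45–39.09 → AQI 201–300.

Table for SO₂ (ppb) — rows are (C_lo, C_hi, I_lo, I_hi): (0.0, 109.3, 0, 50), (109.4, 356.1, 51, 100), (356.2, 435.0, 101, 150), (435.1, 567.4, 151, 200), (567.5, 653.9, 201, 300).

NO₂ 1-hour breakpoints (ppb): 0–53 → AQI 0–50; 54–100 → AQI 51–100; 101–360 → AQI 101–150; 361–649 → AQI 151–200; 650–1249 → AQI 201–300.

264

PM2.5: row 125.5–225.4 (AQI 201–300). (300−201)·(163.4−125.5)/(225.4−125.5) + 201 = 99·37.9/99.9 + 201 ≈ 238.56 → 239.
O₃: 0.07870 lies in 0.04437–0.08028, so I_lo=51, I_hi=100, C_lo=0.04437, C_hi=0.08028.
(100−51)/(0.08028−0.04437) × (0.07870−0.04437) + 51 = 49/0.03591 × 0.03433 + 51 ≈ 97.84 → 98.
CO 35.59: bracket 29.45–39.09 → index 201–300; slope 99/9.64, offset 6.14.
AQI = 201 + 99/9.64·6.14 ≈ 264.06 ⇒ 264.
SO₂: 551.6 ∈ [435.1, 567.4] ↔ index [151, 200].
151 + (551.6−435.1)·(200−151)/(567.4−435.1) = 151 + 116.5·49/132.3 ≈ 194.15, so AQI = 194.
NO₂ 868: bracket 650–1249 → index 201–300; slope 99/599, offset 218.
AQI = 201 + 99/599·218 ≈ 237.03 ⇒ 237.
Sub-indices: PM2.5→239, O₃→98, CO→264, SO₂→194, NO₂→237. Overall AQI = max = 264; dominant pollutant is CO.
AQI 264: Very Unhealthy.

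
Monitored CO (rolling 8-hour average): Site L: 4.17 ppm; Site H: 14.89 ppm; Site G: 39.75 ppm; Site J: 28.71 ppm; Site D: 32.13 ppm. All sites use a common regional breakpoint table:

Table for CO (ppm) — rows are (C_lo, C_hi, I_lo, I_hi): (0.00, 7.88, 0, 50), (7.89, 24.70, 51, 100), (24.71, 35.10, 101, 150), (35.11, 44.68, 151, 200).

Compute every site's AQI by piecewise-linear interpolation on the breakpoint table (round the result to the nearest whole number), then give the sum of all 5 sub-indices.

Site L: row 0.00–7.88 (AQI 0–50). (50−0)·(4.17−0.00)/(7.88−0.00) + 0 = 50·4.17/7.88 + 0 ≈ 26.46 → 26.
Site H 14.89: bracket 7.89–24.70 → index 51–100; slope 49/16.81, offset 7.00.
AQI = 51 + 49/16.81·7.00 ≈ 71.40 ⇒ 71.
Site G: 39.75 lies in 35.11–44.68, so I_lo=151, I_hi=200, C_lo=35.11, C_hi=44.68.
(200−151)/(44.68−35.11) × (39.75−35.11) + 151 = 49/9.57 × 4.64 + 151 ≈ 174.76 → 175.
Site J: 28.71 lies in 24.71–35.10, so I_lo=101, I_hi=150, C_lo=24.71, C_hi=35.10.
(150−101)/(35.10−24.71) × (28.71−24.71) + 101 = 49/10.39 × 4.00 + 101 ≈ 119.86 → 120.
Site D: 32.13 ∈ [24.71, 35.10] ↔ index [101, 150].
101 + (32.13−24.71)·(150−101)/(35.10−24.71) = 101 + 7.42·49/10.39 ≈ 135.99, so AQI = 136.
AQIs: Site L=26, Site H=71, Site G=175, Site J=120, Site D=136. Sum = 26 + 71 + 175 + 120 + 136 = 528.

528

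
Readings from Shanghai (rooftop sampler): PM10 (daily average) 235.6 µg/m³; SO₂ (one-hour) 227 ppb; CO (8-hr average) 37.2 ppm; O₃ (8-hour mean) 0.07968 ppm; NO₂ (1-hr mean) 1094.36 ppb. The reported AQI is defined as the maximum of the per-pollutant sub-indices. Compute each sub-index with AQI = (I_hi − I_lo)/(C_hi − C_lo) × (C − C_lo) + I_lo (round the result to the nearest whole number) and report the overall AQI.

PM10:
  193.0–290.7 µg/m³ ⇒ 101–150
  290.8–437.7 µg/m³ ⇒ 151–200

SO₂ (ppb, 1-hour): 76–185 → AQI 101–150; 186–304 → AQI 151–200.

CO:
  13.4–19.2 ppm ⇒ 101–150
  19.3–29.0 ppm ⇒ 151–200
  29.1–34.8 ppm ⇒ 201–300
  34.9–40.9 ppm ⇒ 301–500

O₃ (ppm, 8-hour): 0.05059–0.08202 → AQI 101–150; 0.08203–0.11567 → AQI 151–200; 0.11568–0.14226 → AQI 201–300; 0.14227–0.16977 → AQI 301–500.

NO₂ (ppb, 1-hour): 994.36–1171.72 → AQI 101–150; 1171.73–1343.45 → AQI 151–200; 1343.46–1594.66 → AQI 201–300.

377

PM10 235.6: bracket 193.0–290.7 → index 101–150; slope 49/97.7, offset 42.6.
AQI = 101 + 49/97.7·42.6 ≈ 122.37 ⇒ 122.
SO₂: 227 lies in 186–304, so I_lo=151, I_hi=200, C_lo=186, C_hi=304.
(200−151)/(304−186) × (227−186) + 151 = 49/118 × 41 + 151 ≈ 168.03 → 168.
CO 37.2: bracket 34.9–40.9 → index 301–500; slope 199/6.0, offset 2.3.
AQI = 301 + 199/6.0·2.3 ≈ 377.28 ⇒ 377.
O₃ 0.07968: bracket 0.05059–0.08202 → index 101–150; slope 49/0.03143, offset 0.02909.
AQI = 101 + 49/0.03143·0.02909 ≈ 146.35 ⇒ 146.
NO₂: 1094.36 lies in 994.36–1171.72, so I_lo=101, I_hi=150, C_lo=994.36, C_hi=1171.72.
(150−101)/(1171.72−994.36) × (1094.36−994.36) + 101 = 49/177.36 × 100.00 + 101 ≈ 128.63 → 129.
Sub-indices: PM10→122, SO₂→168, CO→377, O₃→146, NO₂→129. Overall AQI = max = 377; dominant pollutant is CO.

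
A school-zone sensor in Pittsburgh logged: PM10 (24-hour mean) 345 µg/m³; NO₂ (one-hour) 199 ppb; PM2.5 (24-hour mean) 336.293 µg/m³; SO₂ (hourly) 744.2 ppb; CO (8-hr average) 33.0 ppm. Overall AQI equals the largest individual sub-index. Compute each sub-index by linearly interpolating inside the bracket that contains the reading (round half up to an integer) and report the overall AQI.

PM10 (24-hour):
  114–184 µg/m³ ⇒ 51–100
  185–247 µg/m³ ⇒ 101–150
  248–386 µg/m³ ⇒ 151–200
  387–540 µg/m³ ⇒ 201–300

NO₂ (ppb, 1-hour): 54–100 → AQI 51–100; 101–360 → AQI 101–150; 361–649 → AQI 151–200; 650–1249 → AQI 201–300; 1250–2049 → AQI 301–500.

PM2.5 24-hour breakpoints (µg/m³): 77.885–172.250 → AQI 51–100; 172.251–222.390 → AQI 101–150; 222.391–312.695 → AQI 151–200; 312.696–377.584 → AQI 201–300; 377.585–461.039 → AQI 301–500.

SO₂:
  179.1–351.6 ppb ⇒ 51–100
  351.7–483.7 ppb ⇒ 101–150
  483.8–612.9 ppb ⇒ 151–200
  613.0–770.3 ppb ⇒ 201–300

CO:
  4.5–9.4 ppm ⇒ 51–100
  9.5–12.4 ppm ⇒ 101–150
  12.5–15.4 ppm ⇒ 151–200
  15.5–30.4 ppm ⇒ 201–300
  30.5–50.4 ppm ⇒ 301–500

326

PM10: 345 ∈ [248, 386] ↔ index [151, 200].
151 + (345−248)·(200−151)/(386−248) = 151 + 97·49/138 ≈ 185.44, so AQI = 185.
NO₂ 199: bracket 101–360 → index 101–150; slope 49/259, offset 98.
AQI = 101 + 49/259·98 ≈ 119.54 ⇒ 120.
PM2.5 336.293: bracket 312.696–377.584 → index 201–300; slope 99/64.888, offset 23.597.
AQI = 201 + 99/64.888·23.597 ≈ 237.00 ⇒ 237.
SO₂: 744.2 lies in 613.0–770.3, so I_lo=201, I_hi=300, C_lo=613.0, C_hi=770.3.
(300−201)/(770.3−613.0) × (744.2−613.0) + 201 = 99/157.3 × 131.2 + 201 ≈ 283.57 → 284.
CO: row 30.5–50.4 (AQI 301–500). (500−301)·(33.0−30.5)/(50.4−30.5) + 301 = 199·2.5/19.9 + 301 ≈ 326.00 → 326.
Sub-indices: PM10→185, NO₂→120, PM2.5→237, SO₂→284, CO→326. Overall AQI = max = 326; dominant pollutant is CO.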